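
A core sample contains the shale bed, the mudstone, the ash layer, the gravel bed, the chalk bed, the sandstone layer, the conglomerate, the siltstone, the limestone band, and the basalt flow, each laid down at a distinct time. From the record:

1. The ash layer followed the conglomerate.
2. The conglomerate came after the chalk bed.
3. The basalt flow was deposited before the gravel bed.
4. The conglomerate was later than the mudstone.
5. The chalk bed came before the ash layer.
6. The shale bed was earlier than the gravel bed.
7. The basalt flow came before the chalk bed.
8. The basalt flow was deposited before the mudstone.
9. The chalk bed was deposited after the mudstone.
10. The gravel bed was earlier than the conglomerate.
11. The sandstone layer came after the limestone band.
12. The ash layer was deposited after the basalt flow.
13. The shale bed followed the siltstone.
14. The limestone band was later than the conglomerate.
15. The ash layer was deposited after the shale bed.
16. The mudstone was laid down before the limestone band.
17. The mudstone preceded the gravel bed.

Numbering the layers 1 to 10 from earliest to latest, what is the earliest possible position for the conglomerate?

7

The basalt flow, the chalk bed, the gravel bed, the mudstone, the shale bed, and the siltstone must all come before the conglomerate — 6 forced predecessors.
Nothing else is forced ahead of the conglomerate, so its earliest slot is position 6 + 1 = 7.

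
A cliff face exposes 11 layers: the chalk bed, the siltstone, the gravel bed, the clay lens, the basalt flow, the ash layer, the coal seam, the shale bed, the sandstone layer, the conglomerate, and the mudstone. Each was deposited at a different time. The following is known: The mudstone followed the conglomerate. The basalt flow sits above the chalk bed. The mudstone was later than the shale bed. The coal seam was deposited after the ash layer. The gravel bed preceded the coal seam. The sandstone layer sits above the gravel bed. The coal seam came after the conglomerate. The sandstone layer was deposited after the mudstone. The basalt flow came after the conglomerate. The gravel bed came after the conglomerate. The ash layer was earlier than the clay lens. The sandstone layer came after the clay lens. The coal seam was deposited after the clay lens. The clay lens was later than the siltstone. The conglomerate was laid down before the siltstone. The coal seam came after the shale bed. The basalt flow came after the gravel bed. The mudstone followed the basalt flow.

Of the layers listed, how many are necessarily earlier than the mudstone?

5

Directly stated before the mudstone: the basalt flow, the conglomerate, and the shale bed.
The chalk bed reaches the mudstone via the chalk bed → the basalt flow → the mudstone.
The gravel bed reaches the mudstone via the gravel bed → the basalt flow → the mudstone.
That's the basalt flow, the chalk bed, the conglomerate, the gravel bed, and the shale bed — 5 in all.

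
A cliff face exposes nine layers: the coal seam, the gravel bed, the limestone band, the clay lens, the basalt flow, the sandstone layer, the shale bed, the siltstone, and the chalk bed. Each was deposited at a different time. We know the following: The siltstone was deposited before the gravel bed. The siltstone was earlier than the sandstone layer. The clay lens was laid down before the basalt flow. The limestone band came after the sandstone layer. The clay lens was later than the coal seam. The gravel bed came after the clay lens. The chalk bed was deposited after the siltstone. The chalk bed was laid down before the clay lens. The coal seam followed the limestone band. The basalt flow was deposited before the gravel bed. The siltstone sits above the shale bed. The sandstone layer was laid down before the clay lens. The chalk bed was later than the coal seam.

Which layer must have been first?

the shale bed

The shale bed has a chain of constraints placing it before every other layer, so the shale bed must be first.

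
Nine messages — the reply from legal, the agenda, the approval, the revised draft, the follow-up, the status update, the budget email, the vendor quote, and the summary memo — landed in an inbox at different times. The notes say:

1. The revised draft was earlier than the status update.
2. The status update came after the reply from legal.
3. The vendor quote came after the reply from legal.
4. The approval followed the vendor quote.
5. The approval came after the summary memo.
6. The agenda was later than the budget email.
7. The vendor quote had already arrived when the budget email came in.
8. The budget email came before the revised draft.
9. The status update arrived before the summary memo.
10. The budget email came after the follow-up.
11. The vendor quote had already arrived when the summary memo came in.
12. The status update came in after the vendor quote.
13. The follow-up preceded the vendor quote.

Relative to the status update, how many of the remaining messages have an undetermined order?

Forced before the status update: the budget email, the follow-up, the reply from legal, the revised draft, and the vendor quote; forced after the status update: the approval and the summary memo.
That leaves the agenda with no forced order relative to the status update — 1.

1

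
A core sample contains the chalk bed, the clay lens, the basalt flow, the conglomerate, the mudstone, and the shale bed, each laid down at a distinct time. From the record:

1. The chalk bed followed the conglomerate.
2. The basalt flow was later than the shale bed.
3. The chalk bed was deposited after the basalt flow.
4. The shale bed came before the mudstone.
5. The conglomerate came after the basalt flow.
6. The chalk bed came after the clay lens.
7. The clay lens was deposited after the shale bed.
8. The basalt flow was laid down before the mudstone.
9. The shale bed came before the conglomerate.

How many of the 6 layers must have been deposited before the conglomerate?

2

Directly stated before the conglomerate: the basalt flow and the shale bed.
No chain forces the chalk bed (or any of the others) ahead of the conglomerate.
That's the basalt flow and the shale bed — 2 in all.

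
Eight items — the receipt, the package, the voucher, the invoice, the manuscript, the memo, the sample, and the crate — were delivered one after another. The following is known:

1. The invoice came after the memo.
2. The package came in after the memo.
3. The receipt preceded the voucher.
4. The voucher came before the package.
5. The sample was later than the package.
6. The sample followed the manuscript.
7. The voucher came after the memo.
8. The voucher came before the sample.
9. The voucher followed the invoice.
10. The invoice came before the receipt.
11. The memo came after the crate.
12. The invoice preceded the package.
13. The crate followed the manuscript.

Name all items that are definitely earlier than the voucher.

Directly stated before the voucher: the invoice, the memo, and the receipt.
The crate reaches the voucher via the crate → the memo → the voucher.
The manuscript reaches the voucher via the manuscript → the crate → the memo → the voucher.

the crate, the invoice, the manuscript, the memo, the receipt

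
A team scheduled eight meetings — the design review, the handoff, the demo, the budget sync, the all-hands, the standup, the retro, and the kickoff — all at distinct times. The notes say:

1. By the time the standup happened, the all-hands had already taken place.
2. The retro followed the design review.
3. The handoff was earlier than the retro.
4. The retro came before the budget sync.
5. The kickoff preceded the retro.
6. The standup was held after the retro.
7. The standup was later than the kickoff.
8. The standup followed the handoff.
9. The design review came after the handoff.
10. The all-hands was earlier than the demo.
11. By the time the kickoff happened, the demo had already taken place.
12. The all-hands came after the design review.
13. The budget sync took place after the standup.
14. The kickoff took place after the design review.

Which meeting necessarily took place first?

the handoff

The handoff has a chain of constraints placing it before every other meeting, so the handoff must be first.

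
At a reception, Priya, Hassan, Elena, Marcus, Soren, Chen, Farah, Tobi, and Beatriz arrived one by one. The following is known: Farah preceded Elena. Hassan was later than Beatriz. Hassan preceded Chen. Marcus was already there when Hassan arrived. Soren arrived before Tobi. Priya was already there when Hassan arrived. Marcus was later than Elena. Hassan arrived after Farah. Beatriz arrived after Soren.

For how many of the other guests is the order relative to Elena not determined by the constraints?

4

Forced before Elena: Farah; forced after Elena: Chen, Hassan, and Marcus.
That leaves Beatriz, Priya, Soren, and Tobi with no forced order relative to Elena — 4.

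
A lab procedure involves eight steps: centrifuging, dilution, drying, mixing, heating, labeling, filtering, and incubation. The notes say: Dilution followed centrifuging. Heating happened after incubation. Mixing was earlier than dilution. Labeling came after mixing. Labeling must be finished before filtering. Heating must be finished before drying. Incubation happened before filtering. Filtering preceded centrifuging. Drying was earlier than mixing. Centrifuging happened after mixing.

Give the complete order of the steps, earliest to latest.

incubation, heating, drying, mixing, labeling, filtering, centrifuging, dilution

The constraints fix every adjacent pair, so only one ordering works:
incubation → heating → drying → mixing → labeling → filtering → centrifuging → dilution.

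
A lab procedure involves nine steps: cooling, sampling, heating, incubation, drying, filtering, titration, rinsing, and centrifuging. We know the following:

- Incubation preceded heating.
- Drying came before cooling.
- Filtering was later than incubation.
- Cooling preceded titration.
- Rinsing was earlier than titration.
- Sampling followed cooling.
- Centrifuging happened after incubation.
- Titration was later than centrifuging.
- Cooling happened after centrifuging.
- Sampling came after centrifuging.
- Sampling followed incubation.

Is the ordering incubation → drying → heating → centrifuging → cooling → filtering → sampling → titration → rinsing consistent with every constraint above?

no

The constraints require rinsing before titration, but in the proposed sequence titration appears ahead of rinsing. That one violation is enough.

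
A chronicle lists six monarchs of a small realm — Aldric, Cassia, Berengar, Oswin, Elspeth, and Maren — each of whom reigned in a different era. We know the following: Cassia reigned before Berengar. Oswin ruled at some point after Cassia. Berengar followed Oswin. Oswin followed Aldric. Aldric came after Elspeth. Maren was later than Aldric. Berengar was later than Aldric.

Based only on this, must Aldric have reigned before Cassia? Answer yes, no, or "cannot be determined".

No chain of stated constraints runs from Aldric to Cassia, and none runs from Cassia to Aldric either.
So the relative order of Aldric and Cassia is not fixed by the given facts.

cannot be determined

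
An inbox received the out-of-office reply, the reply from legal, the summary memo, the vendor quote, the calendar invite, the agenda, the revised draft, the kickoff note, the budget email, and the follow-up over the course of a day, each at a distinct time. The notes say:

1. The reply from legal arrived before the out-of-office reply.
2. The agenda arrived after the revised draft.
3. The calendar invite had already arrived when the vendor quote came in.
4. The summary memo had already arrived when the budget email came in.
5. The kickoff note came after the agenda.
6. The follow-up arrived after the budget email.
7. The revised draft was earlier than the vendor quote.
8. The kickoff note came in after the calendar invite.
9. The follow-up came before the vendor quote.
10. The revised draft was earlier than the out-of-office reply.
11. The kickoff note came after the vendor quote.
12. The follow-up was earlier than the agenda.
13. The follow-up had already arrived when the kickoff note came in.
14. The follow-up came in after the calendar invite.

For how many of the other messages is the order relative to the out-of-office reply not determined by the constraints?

Forced before the out-of-office reply: the reply from legal and the revised draft.
That leaves the agenda, the budget email, the calendar invite, the follow-up, the kickoff note, the summary memo, and the vendor quote with no forced order relative to the out-of-office reply — 7.

7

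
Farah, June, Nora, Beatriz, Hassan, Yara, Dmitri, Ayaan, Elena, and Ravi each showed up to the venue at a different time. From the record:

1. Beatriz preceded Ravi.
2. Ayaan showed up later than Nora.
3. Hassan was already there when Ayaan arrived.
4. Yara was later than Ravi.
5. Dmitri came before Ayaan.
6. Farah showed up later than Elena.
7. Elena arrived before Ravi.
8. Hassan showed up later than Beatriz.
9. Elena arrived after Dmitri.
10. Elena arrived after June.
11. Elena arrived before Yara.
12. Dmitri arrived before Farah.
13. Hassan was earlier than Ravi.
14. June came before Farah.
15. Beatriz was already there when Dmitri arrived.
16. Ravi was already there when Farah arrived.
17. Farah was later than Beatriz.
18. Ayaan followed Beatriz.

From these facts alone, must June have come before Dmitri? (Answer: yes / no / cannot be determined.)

No chain of stated constraints runs from June to Dmitri, and none runs from Dmitri to June either.
So the relative order of June and Dmitri is not fixed by the given facts.

cannot be determined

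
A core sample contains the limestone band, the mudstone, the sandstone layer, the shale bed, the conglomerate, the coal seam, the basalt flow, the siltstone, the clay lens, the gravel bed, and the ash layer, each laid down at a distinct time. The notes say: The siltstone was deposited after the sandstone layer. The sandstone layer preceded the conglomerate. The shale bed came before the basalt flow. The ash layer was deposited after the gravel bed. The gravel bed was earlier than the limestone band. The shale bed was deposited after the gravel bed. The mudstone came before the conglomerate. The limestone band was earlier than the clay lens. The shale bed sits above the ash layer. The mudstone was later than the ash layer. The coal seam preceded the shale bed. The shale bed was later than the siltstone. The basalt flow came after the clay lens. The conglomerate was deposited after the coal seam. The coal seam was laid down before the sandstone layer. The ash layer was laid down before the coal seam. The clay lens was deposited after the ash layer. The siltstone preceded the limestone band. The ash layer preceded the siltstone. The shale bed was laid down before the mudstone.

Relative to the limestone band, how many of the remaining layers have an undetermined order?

3

Forced before the limestone band: the ash layer, the coal seam, the gravel bed, the sandstone layer, and the siltstone; forced after the limestone band: the basalt flow and the clay lens.
That leaves the conglomerate, the mudstone, and the shale bed with no forced order relative to the limestone band — 3.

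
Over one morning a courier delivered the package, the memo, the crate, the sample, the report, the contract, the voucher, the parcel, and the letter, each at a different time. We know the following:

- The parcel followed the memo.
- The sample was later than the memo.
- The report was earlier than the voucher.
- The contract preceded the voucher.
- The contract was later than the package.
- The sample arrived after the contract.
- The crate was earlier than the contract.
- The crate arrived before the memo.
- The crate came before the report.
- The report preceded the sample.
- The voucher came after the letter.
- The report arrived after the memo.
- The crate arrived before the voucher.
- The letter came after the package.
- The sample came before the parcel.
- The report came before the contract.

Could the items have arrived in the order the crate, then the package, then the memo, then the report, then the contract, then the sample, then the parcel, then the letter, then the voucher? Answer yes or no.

yes

Check each stated constraint against the proposed order — e.g. the package is ahead of the letter; the crate is ahead of the voucher. Every pair is in the required order; nothing is violated.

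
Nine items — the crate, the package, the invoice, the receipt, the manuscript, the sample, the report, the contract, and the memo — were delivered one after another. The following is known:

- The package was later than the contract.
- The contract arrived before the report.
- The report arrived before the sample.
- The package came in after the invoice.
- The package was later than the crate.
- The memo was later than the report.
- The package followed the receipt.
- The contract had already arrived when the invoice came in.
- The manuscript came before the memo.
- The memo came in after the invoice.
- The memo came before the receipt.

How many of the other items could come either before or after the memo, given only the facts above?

Forced before the memo: the contract, the invoice, the manuscript, and the report; forced after the memo: the package and the receipt.
That leaves the crate and the sample with no forced order relative to the memo — 2.

2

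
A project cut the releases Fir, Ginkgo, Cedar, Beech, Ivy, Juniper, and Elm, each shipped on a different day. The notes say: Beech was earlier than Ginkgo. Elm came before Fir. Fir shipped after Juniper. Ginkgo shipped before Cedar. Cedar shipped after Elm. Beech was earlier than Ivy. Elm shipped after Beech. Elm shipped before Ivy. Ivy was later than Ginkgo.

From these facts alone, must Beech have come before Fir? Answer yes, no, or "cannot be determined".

Chain the constraints: Beech → Elm → Fir. Each link is directly stated, so Beech comes before Fir.

yes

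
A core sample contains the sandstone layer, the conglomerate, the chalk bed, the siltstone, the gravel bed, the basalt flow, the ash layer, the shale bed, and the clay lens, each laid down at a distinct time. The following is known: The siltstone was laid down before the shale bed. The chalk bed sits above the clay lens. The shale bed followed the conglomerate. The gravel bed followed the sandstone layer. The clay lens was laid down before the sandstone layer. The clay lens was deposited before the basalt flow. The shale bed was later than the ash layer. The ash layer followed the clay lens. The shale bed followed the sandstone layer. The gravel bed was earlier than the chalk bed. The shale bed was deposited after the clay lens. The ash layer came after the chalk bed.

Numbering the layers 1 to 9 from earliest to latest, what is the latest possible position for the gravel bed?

6

The gravel bed must come before the ash layer, the chalk bed, and the shale bed — 3 layers forced after it.
Everything else can be placed before the gravel bed in some valid order, so the gravel bed can sit as late as position 9 − 3 = 6.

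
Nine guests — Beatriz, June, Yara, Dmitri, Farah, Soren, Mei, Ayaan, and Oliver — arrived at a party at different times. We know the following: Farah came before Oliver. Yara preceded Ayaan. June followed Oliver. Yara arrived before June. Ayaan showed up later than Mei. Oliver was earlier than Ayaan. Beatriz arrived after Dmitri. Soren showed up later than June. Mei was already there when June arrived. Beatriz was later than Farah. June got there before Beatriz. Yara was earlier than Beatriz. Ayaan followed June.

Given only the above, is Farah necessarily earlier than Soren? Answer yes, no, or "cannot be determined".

Chain the constraints: Farah → Oliver → June → Soren. Each link is directly stated, so Farah comes before Soren.

yes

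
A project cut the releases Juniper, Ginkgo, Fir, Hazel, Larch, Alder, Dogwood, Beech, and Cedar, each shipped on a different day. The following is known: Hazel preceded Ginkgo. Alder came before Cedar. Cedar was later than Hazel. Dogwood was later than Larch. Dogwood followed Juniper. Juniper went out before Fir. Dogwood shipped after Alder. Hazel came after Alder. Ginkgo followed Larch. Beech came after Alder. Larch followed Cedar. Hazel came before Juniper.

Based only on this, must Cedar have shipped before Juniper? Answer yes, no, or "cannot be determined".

No chain of stated constraints runs from Cedar to Juniper, and none runs from Juniper to Cedar either.
So the relative order of Cedar and Juniper is not fixed by the given facts.

cannot be determined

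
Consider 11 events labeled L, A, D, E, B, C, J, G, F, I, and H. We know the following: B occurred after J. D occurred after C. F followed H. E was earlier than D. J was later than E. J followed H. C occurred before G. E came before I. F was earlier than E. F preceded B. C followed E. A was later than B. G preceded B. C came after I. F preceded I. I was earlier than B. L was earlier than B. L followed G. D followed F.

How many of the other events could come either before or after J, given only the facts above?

Forced before J: E, F, and H; forced after J: A and B.
That leaves C, D, G, I, and L with no forced order relative to J — 5.

5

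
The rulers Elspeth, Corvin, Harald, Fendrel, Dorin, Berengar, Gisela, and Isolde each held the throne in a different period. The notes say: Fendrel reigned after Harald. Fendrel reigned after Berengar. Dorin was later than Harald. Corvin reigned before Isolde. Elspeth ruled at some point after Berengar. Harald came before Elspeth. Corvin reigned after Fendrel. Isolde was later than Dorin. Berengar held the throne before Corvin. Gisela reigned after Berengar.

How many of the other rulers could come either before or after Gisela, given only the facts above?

6

Forced before Gisela: Berengar.
That leaves Corvin, Dorin, Elspeth, Fendrel, Harald, and Isolde with no forced order relative to Gisela — 6.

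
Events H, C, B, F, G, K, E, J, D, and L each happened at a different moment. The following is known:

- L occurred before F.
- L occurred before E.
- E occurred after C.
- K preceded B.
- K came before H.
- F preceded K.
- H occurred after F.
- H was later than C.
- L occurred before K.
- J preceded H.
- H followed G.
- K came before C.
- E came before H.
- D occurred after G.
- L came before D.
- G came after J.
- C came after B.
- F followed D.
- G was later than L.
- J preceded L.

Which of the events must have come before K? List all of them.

D, F, G, J, L

Directly stated before K: F and L.
D reaches K via D → F → K.
G reaches K via G → D → F → K.
J reaches K via J → L → K.
No chain forces B (or any of the others) ahead of K.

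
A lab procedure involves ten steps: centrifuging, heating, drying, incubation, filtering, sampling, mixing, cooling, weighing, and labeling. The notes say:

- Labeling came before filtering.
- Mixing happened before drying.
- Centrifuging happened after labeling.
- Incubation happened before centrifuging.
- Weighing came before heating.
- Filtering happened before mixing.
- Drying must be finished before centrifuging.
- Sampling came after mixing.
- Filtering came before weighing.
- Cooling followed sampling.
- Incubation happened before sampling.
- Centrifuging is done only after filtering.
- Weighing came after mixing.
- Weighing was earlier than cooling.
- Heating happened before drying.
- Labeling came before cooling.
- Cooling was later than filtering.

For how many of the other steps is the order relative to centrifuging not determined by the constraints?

2

Forced before centrifuging: drying, filtering, heating, incubation, labeling, mixing, and weighing.
That leaves cooling and sampling with no forced order relative to centrifuging — 2.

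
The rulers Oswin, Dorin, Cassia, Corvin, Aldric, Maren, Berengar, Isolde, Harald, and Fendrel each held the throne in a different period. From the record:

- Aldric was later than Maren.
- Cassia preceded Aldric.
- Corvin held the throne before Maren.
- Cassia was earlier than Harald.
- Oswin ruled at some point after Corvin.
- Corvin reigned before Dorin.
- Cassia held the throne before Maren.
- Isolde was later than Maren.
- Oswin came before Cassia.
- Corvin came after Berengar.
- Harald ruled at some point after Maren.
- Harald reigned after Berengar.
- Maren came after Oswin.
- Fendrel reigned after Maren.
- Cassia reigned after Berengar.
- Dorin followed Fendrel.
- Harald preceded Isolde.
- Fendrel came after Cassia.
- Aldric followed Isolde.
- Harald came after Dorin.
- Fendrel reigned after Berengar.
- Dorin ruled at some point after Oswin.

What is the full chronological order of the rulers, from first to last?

Berengar, Corvin, Oswin, Cassia, Maren, Fendrel, Dorin, Harald, Isolde, Aldric

The constraints fix every adjacent pair, so only one ordering works:
Berengar → Corvin → Oswin → Cassia → Maren → Fendrel → Dorin → Harald → Isolde → Aldric.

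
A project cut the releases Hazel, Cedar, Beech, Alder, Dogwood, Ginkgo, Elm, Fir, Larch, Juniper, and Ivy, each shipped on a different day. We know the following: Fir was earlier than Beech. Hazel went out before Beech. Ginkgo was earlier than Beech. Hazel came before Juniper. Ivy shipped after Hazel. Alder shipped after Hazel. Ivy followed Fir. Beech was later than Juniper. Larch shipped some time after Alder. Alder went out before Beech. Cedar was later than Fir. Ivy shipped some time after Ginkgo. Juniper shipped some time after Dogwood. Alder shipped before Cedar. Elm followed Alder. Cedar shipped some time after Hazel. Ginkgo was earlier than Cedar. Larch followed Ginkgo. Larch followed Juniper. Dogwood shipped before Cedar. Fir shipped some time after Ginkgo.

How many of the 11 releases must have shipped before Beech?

6

Directly stated before Beech: Alder, Fir, Ginkgo, Hazel, and Juniper.
Dogwood reaches Beech via Dogwood → Juniper → Beech.
No chain forces Elm (or any of the others) ahead of Beech.
That's Alder, Dogwood, Fir, Ginkgo, Hazel, and Juniper — 6 in all.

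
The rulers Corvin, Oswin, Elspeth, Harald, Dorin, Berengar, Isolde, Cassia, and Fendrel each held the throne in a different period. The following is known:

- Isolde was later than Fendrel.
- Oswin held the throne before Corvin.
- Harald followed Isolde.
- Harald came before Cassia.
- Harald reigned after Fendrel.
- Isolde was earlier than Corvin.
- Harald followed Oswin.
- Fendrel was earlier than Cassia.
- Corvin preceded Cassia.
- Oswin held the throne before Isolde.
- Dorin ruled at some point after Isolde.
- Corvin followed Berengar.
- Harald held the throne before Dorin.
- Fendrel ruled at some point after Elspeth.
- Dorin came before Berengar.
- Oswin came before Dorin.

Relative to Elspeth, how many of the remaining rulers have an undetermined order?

1

Forced after Elspeth: Berengar, Cassia, Corvin, Dorin, Fendrel, Harald, and Isolde.
That leaves Oswin with no forced order relative to Elspeth — 1.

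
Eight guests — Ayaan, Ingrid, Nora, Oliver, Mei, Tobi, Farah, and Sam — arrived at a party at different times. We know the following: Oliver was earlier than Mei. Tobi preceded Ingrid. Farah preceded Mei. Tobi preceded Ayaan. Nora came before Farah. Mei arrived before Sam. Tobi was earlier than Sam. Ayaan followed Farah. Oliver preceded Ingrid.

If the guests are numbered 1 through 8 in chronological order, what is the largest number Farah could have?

Farah must come before Ayaan, Mei, and Sam — 3 guests forced after them.
Everything else can be placed before Farah in some valid order, so Farah can sit as late as position 8 − 3 = 5.

5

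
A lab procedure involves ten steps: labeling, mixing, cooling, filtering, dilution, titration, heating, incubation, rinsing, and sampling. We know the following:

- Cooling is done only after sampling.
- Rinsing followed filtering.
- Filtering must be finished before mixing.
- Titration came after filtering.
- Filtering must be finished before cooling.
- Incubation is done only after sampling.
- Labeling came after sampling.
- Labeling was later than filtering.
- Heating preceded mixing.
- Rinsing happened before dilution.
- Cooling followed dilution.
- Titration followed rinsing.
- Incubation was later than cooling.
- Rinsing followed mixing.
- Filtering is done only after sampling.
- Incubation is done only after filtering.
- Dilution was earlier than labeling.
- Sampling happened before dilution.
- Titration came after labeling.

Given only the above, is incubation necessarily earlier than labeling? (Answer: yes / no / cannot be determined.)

No chain of stated constraints runs from incubation to labeling, and none runs from labeling to incubation either.
So the relative order of incubation and labeling is not fixed by the given facts.

cannot be determined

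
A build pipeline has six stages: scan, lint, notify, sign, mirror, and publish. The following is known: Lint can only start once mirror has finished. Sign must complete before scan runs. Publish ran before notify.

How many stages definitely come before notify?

1

Directly stated before notify: publish.
That's publish — 1 in all.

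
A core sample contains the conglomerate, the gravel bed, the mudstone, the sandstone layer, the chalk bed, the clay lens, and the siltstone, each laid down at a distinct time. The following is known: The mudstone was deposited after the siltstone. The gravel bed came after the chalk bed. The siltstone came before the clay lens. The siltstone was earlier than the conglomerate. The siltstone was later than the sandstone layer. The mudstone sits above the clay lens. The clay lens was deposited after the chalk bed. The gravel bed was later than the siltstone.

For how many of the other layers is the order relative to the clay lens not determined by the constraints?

Forced before the clay lens: the chalk bed, the sandstone layer, and the siltstone; forced after the clay lens: the mudstone.
That leaves the conglomerate and the gravel bed with no forced order relative to the clay lens — 2.

2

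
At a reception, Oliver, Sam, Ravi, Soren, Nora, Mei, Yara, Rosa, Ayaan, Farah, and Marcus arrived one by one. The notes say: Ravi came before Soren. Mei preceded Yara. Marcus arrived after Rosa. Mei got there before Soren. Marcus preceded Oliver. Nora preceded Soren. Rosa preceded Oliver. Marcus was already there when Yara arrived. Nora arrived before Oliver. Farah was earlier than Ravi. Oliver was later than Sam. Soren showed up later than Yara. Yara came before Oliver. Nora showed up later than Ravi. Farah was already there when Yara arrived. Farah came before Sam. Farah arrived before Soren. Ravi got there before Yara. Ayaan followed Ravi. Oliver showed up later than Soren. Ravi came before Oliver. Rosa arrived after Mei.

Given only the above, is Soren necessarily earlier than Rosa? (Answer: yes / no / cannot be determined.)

no

Tracing the constraints gives Rosa → Marcus → Yara → Soren, so Rosa must come before Soren.
That means Soren cannot be before Rosa.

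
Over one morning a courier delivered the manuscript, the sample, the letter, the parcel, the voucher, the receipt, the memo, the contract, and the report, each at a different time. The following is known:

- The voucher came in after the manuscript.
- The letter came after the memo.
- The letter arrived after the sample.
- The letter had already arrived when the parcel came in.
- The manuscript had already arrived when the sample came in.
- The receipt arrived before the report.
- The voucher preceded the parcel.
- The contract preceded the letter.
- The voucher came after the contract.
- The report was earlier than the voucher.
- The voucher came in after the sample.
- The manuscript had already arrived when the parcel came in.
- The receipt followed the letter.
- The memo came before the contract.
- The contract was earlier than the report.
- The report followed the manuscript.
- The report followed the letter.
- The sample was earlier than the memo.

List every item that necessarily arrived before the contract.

the manuscript, the memo, the sample

Directly stated before the contract: the memo.
The manuscript reaches the contract via the manuscript → the sample → the memo → the contract.
The sample reaches the contract via the sample → the memo → the contract.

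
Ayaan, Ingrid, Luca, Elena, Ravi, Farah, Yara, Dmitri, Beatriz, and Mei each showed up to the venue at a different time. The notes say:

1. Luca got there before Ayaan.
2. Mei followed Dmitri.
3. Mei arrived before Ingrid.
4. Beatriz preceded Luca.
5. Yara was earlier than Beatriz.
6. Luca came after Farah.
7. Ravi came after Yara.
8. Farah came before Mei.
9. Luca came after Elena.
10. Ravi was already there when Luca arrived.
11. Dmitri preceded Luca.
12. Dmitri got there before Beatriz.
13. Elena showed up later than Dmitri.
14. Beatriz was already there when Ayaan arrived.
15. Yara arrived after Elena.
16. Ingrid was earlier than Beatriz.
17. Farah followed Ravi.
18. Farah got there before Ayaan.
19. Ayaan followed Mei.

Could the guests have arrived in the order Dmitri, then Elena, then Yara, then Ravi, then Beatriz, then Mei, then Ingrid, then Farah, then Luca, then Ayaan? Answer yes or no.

The constraints require Ingrid before Beatriz, but in the proposed sequence Beatriz appears ahead of Ingrid. That one violation is enough.

no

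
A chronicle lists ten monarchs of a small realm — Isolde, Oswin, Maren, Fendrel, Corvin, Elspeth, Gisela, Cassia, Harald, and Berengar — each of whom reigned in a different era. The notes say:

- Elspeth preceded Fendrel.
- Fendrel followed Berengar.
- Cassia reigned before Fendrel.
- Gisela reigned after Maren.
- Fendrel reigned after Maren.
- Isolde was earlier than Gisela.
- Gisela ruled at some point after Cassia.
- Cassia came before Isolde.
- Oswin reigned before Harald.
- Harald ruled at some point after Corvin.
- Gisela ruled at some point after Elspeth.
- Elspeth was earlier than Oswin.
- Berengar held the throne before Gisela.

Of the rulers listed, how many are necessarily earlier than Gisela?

5

Directly stated before Gisela: Berengar, Cassia, Elspeth, Isolde, and Maren.
That's Berengar, Cassia, Elspeth, Isolde, and Maren — 5 in all.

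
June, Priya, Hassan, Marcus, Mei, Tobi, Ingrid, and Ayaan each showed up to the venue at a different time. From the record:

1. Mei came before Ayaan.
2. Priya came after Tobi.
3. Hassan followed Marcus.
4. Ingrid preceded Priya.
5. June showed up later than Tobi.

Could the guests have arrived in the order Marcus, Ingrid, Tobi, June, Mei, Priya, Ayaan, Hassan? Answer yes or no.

Check each stated constraint against the proposed order — e.g. Ingrid is ahead of Priya; Marcus is ahead of Hassan. Every pair is in the required order; nothing is violated.

yes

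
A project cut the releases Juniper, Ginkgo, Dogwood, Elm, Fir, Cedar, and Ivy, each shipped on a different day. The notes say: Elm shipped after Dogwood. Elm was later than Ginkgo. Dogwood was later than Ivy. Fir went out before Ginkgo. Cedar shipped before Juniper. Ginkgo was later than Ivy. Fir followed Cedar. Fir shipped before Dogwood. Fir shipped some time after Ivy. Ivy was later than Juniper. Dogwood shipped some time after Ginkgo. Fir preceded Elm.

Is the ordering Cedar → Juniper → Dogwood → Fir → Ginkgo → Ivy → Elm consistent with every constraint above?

no

The constraints require Ginkgo before Dogwood, but in the proposed sequence Dogwood appears ahead of Ginkgo. That one violation is enough.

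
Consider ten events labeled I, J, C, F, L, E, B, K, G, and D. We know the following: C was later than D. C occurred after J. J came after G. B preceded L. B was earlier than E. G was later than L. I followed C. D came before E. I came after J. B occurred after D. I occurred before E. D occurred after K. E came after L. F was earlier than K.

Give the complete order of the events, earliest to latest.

F, K, D, B, L, G, J, C, I, E

The constraints fix every adjacent pair, so only one ordering works:
F → K → D → B → L → G → J → C → I → E.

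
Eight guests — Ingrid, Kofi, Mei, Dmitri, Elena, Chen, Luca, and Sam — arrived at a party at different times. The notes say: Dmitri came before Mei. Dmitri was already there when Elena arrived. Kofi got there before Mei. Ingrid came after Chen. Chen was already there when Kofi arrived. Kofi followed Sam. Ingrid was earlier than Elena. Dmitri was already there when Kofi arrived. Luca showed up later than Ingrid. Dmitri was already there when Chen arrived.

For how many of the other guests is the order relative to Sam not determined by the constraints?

Forced after Sam: Kofi and Mei.
That leaves Chen, Dmitri, Elena, Ingrid, and Luca with no forced order relative to Sam — 5.

5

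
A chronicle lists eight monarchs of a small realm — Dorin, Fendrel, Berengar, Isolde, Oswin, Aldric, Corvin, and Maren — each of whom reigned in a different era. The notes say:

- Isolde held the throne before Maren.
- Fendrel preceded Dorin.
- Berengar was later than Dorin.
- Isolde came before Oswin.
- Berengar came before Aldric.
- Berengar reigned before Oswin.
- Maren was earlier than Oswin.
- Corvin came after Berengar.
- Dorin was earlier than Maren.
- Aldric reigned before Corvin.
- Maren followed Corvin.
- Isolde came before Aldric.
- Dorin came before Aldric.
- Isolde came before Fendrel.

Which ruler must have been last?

Oswin

Every other ruler has a chain of constraints placing them before Oswin, so Oswin is last.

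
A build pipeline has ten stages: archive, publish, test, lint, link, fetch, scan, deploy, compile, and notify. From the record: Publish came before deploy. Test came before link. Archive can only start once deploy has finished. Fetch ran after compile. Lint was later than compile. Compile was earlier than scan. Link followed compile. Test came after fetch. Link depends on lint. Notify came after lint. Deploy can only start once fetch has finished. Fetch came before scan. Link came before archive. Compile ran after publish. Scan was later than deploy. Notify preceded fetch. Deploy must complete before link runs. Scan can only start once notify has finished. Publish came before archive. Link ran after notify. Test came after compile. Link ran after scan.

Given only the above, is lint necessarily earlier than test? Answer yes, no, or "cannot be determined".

Chain the constraints: lint → notify → fetch → test. Each link is directly stated, so lint comes before test.

yes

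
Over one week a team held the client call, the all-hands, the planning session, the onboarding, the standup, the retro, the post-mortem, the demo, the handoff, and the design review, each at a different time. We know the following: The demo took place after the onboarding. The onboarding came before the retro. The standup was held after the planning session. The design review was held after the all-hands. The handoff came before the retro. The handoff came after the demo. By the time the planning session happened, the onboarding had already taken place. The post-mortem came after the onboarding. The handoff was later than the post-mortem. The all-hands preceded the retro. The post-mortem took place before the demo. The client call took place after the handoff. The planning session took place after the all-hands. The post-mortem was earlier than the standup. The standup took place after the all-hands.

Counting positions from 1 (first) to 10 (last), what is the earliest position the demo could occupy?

The onboarding and the post-mortem must both come before the demo — 2 forced predecessors.
Nothing else is forced ahead of the demo, so its earliest slot is position 2 + 1 = 3.

3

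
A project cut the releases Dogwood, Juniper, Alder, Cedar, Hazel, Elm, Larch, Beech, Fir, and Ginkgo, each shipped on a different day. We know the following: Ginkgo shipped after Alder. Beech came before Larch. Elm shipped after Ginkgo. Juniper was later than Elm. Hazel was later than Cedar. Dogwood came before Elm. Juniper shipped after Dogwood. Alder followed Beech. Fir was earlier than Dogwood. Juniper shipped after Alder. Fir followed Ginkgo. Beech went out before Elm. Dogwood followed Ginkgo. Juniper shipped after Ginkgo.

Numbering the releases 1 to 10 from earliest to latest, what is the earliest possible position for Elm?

Alder, Beech, Dogwood, Fir, and Ginkgo must all come before Elm — 5 forced predecessors.
Nothing else is forced ahead of Elm, so its earliest slot is position 5 + 1 = 6.

6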